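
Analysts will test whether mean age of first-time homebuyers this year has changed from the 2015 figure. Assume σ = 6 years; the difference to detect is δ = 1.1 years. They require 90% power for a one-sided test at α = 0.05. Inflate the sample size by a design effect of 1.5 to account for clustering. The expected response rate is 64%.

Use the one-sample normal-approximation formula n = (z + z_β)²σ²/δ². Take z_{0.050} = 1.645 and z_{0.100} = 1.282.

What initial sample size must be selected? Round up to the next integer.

n = (z_α + z_β)² · σ² / δ²
  = (1.645 + 1.282)² · 6² / 1.1²
  = 8.5673 · 36 / 1.21
  = 254.90
Design effect: 1.5 × 254.90 = 382.34.
Adjust for 64% response: 382.34 / 0.64 = 597.41.
Round up → n = 598.

n = 598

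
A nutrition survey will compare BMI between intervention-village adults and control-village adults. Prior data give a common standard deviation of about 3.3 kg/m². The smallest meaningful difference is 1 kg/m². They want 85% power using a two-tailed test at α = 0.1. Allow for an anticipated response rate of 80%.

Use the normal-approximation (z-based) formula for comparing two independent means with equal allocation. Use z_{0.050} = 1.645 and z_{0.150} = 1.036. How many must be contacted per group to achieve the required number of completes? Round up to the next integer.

n = 196 per group

n = (z_{α/2} + z_β)² · (σ₁² + σ₂²) / δ²
  = (1.645 + 1.036)² · (2·3.3² = 21.78) / 1²
  = 7.1878 · 21.78 / 1
  = 156.55
Adjust for 80% response: 156.55 / 0.80 = 195.69.
Round up → n = 196 per group.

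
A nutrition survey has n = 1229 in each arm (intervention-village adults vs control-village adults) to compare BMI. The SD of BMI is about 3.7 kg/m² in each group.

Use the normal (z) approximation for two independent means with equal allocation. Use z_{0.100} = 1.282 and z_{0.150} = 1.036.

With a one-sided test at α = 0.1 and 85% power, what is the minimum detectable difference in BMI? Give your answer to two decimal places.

δ = (z_α + z_β) · √((σ₁²+σ₂²)/n)
  = (1.282 + 1.036) · √(27.38/1229)
  = 2.318 · √0.02228
  = 2.318 · 0.1493
  = 0.3460

Minimum detectable difference ≈ 0.35 kg/m²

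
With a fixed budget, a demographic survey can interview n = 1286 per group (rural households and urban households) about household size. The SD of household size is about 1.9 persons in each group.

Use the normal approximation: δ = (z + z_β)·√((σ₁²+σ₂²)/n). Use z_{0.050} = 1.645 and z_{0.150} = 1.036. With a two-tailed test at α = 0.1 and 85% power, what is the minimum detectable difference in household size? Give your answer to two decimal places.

δ = (z_{α/2} + z_β) · √((σ₁²+σ₂²)/n)
  = (1.645 + 1.036) · √(7.22/1286)
  = 2.681 · √0.00561
  = 2.681 · 0.0749
  = 0.2009

Minimum detectable difference ≈ 0.20 persons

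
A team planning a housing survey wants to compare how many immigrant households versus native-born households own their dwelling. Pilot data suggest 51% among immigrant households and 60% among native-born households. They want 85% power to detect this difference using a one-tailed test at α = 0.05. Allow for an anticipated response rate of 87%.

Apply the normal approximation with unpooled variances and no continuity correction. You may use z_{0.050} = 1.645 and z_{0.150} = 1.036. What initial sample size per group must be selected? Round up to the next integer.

n = (z_α + z_β)² · [p₁(1−p₁) + p₂(1−p₂)] / (p₁ − p₂)²
  = (1.645 + 1.036)² · (0.51·0.49 + 0.60·0.40) / (-0.09)²
  = (2.681)² · (0.2499 + 0.2400) / 0.0081
  = 7.1878 · 0.4899 / 0.0081
  = 434.73
Adjust for 87% response: 434.73 / 0.87 = 499.69.
Round up → n = 500 per group.

n = 500 per group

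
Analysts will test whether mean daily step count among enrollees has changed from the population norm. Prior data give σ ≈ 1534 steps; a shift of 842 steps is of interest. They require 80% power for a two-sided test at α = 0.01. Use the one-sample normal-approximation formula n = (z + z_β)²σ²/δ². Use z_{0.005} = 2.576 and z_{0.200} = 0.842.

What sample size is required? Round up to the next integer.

n = 39

n = (z_{α/2} + z_β)² · σ² / δ²
  = (2.576 + 0.842)² · 1534² / 842²
  = 11.6827 · 2353156 / 708964
  = 38.78
Round up → n = 39.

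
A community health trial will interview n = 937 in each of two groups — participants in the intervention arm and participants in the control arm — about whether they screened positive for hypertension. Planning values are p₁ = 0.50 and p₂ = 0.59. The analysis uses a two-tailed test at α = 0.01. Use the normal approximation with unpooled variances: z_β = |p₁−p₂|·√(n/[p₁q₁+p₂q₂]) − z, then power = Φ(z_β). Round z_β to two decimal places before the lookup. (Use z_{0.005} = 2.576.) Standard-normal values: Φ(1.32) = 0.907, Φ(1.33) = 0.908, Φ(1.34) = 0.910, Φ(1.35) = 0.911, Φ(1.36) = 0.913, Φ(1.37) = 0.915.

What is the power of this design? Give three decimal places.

Power ≈ 0.911

z_β = |p₁−p₂|·√(n/[p₁q₁+p₂q₂]) − z_{α/2}
    = 0.09 · √(937/0.4919) − 2.576
    = 0.09 · 43.6447 − 2.576
    = 3.9280 − 2.576 = 1.3520 → 1.35
Power = Φ(1.35) = 0.911.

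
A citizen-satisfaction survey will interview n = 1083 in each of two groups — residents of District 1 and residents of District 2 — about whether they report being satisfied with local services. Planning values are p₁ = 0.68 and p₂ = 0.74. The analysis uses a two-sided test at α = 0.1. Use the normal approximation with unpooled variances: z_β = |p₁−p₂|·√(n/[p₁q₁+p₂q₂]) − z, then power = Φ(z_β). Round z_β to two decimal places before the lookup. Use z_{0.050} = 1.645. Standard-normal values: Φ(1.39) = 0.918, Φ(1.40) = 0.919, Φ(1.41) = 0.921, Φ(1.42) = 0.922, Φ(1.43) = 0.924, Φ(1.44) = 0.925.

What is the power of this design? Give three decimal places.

z_β = |p₁−p₂|·√(n/[p₁q₁+p₂q₂]) − z_{α/2}
    = 0.06 · √(1083/0.4100) − 1.645
    = 0.06 · 51.3952 − 1.645
    = 3.0837 − 1.645 = 1.4387 → 1.44
Power = Φ(1.44) = 0.925.

Power ≈ 0.925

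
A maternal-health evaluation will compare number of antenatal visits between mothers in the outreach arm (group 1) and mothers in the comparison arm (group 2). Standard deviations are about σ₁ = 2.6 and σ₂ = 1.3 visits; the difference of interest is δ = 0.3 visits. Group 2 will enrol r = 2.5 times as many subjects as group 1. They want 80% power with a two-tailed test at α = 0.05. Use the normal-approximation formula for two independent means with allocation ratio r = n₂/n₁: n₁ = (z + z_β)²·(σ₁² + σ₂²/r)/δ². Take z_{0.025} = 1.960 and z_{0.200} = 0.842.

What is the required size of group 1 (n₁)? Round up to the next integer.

n₁ = 649

n₁ = (z_{α/2} + z_β)² · (σ₁² + σ₂²/r) / δ²
   = (1.960 + 0.842)² · (2.6² + 1.3²/2.5) / 0.3²
   = 7.8512 · (6.76 + 0.676) / 0.09
   = 7.8512 · 7.436 / 0.09
   = 648.68
Round up → n₁ = 649; n₂ = r·n₁ = 2.5 × 649 = 1623.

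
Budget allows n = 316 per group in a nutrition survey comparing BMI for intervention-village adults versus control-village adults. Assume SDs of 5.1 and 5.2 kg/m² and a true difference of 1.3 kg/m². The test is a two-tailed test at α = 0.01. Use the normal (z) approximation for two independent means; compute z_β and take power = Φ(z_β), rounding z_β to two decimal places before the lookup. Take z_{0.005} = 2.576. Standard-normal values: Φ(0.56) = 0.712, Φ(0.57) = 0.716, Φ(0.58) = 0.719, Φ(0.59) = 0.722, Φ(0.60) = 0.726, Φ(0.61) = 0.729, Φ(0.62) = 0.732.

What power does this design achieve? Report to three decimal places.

z_β = δ·√(n/(σ₁²+σ₂²)) − z_{α/2}
    = 1.3 · √(316/53.05) − 2.576
    = 1.3 · 2.44062 − 2.576
    = 3.1728 − 2.576 = 0.5968 → 0.60
Power = Φ(0.60) = 0.726.

Power ≈ 0.726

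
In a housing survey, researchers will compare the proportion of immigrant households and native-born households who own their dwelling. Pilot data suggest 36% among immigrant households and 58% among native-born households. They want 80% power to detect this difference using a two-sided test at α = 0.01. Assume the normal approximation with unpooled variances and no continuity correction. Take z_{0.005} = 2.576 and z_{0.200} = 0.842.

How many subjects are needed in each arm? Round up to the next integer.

n = 115 per group

n = (z_{α/2} + z_β)² · [p₁(1−p₁) + p₂(1−p₂)] / (p₁ − p₂)²
  = (2.576 + 0.842)² · (0.36·0.64 + 0.58·0.42) / (-0.22)²
  = (3.418)² · (0.2304 + 0.2436) / 0.0484
  = 11.6827 · 0.4740 / 0.0484
  = 114.41
Round up → n = 115 per group.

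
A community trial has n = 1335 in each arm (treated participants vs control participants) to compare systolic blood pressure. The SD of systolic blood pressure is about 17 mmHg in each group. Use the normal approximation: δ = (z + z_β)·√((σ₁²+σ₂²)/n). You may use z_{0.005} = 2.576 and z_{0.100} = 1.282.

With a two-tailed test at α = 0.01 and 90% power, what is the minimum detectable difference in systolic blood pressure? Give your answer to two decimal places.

Minimum detectable difference ≈ 2.54 mmHg

δ = (z_{α/2} + z_β) · √((σ₁²+σ₂²)/n)
  = (2.576 + 1.282) · √(578/1335)
  = 3.858 · √0.43296
  = 3.858 · 0.6580
  = 2.5385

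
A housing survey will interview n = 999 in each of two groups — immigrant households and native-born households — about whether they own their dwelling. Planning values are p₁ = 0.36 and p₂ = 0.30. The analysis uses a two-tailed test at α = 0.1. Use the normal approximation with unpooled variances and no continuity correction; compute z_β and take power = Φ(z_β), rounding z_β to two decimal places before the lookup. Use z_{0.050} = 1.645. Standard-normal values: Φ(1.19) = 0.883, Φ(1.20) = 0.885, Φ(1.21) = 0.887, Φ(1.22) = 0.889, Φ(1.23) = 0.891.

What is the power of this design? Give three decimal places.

Power ≈ 0.887

z_β = |p₁−p₂|·√(n/[p₁q₁+p₂q₂]) − z_{α/2}
    = 0.06 · √(999/0.4404) − 1.645
    = 0.06 · 47.6276 − 1.645
    = 2.8577 − 1.645 = 1.2127 → 1.21
Power = Φ(1.21) = 0.887.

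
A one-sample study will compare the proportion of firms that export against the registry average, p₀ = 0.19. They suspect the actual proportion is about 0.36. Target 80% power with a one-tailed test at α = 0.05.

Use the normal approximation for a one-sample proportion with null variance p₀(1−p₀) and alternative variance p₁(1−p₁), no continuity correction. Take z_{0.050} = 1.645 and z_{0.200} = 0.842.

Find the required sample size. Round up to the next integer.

n = 39

n = [z_α·√(p₀q₀) + z_β·√(p₁q₁)]² / (p₁ − p₀)²
  = [1.645·√(0.19·0.81) + 0.842·√(0.36·0.64)]² / (0.17)²
  = [1.645·0.3923 + 0.842·0.4800]² / 0.0289
  = [1.0495]² / 0.0289
  = 38.11
Round up → n = 39.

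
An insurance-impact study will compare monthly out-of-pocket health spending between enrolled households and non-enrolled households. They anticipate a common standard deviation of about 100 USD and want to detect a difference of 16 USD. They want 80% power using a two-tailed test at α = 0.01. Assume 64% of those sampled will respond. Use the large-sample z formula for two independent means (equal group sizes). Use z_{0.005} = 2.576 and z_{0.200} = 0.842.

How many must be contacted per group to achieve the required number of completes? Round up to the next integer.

n = 1427 per group

n = (z_{α/2} + z_β)² · (σ₁² + σ₂²) / δ²
  = (2.576 + 0.842)² · (2·100² = 20000) / 16²
  = 11.6827 · 20000 / 256
  = 912.71
Adjust for 64% response: 912.71 / 0.64 = 1426.11.
Round up → n = 1427 per group.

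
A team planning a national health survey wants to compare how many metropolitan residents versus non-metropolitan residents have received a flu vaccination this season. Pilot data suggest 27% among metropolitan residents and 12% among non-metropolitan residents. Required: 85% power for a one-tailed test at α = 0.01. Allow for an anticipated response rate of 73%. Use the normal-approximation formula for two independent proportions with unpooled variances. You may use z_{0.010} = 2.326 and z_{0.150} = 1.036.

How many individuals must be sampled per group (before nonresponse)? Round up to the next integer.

n = 209 per group

n = (z_α + z_β)² · [p₁(1−p₁) + p₂(1−p₂)] / (p₁ − p₂)²
  = (2.326 + 1.036)² · (0.27·0.73 + 0.12·0.88) / (0.15)²
  = (3.362)² · (0.1971 + 0.1056) / 0.0225
  = 11.3030 · 0.3027 / 0.0225
  = 152.06
Adjust for 73% response: 152.06 / 0.73 = 208.31.
Round up → n = 209 per group.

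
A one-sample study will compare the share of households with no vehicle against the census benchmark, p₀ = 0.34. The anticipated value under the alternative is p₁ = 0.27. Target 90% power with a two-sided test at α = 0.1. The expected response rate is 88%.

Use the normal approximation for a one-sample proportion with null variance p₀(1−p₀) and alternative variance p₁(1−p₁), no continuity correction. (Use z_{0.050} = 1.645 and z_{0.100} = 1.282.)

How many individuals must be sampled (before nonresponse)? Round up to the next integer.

n = 422

n = [z_{α/2}·√(p₀q₀) + z_β·√(p₁q₁)]² / (p₁ − p₀)²
  = [1.645·√(0.34·0.66) + 1.282·√(0.27·0.73)]² / (-0.07)²
  = [1.645·0.4737 + 1.282·0.4440]² / 0.0049
  = [1.3484]² / 0.0049
  = 371.06
Adjust for 88% response: 371.06 / 0.88 = 421.66.
Round up → n = 422.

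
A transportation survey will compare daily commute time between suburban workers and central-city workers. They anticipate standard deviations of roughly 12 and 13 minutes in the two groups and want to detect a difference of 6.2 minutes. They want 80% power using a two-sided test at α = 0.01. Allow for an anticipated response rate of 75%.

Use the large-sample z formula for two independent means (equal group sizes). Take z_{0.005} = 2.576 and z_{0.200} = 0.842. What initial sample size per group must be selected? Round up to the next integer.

n = 127 per group

n = (z_{α/2} + z_β)² · (σ₁² + σ₂²) / δ²
  = (2.576 + 0.842)² · (12² + 13² = 313) / 6.2²
  = 11.6827 · 313 / 38.44
  = 95.13
Adjust for 75% response: 95.13 / 0.75 = 126.84.
Round up → n = 127 per group.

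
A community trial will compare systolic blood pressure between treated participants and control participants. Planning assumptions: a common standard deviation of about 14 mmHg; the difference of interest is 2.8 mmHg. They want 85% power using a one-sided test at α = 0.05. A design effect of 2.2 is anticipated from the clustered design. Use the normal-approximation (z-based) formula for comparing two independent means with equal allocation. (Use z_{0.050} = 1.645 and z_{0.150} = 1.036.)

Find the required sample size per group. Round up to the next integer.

n = (z_α + z_β)² · (σ₁² + σ₂²) / δ²
  = (1.645 + 1.036)² · (2·14² = 392) / 2.8²
  = 7.1878 · 392 / 7.84
  = 359.39
Design effect: 2.2 × 359.39 = 790.65.
Round up → n = 791 per group.

n = 791 per group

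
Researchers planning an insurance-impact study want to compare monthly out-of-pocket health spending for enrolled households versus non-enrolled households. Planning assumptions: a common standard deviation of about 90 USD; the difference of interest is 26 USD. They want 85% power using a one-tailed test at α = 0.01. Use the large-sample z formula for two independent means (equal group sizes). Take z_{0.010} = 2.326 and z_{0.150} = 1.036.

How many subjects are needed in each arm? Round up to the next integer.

n = 271 per group

n = (z_α + z_β)² · (σ₁² + σ₂²) / δ²
  = (2.326 + 1.036)² · (2·90² = 16200) / 26²
  = 11.3030 · 16200 / 676
  = 270.87
Round up → n = 271 per group.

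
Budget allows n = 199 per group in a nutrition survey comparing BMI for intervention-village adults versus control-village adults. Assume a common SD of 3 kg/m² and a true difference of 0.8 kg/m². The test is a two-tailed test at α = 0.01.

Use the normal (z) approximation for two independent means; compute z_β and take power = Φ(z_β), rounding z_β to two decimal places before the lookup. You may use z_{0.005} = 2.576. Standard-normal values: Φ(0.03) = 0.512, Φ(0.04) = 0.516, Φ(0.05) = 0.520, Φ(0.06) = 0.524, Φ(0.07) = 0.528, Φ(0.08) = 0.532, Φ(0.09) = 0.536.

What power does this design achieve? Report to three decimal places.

Power ≈ 0.532

z_β = δ·√(n/(σ₁²+σ₂²)) − z_{α/2}
    = 0.8 · √(199/18) − 2.576
    = 0.8 · 3.32499 − 2.576
    = 2.6600 − 2.576 = 0.0840 → 0.08
Power = Φ(0.08) = 0.532.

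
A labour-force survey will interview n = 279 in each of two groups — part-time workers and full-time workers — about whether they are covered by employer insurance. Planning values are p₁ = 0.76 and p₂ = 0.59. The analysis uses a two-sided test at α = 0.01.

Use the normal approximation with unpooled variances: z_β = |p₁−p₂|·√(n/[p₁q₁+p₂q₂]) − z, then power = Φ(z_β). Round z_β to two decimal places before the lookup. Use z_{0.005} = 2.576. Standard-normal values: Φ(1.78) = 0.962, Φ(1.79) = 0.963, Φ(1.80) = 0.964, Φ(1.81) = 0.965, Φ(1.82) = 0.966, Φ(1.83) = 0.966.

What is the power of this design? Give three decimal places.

Power ≈ 0.962

z_β = |p₁−p₂|·√(n/[p₁q₁+p₂q₂]) − z_{α/2}
    = 0.17 · √(279/0.4243) − 2.576
    = 0.17 · 25.6428 − 2.576
    = 4.3593 − 2.576 = 1.7833 → 1.78
Power = Φ(1.78) = 0.962.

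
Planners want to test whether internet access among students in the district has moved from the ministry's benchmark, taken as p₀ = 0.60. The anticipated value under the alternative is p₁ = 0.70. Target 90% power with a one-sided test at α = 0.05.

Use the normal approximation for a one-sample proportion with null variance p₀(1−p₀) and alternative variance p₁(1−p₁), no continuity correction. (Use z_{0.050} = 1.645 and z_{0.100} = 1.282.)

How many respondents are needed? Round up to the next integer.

n = 195

n = [z_α·√(p₀q₀) + z_β·√(p₁q₁)]² / (p₁ − p₀)²
  = [1.645·√(0.60·0.40) + 1.282·√(0.70·0.30)]² / (0.10)²
  = [1.645·0.4899 + 1.282·0.4583]² / 0.0100
  = [1.3934]² / 0.0100
  = 194.15
Round up → n = 195.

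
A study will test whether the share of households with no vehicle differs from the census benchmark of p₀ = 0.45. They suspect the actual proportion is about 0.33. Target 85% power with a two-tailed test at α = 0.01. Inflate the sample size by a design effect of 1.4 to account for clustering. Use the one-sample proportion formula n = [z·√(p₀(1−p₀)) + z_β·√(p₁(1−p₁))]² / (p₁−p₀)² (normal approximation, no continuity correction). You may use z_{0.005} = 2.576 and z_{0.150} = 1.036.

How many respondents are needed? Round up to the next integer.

n = 305

n = [z_{α/2}·√(p₀q₀) + z_β·√(p₁q₁)]² / (p₁ − p₀)²
  = [2.576·√(0.45·0.55) + 1.036·√(0.33·0.67)]² / (-0.12)²
  = [2.576·0.4975 + 1.036·0.4702]² / 0.0144
  = [1.7687]² / 0.0144
  = 217.24
Design effect: 1.4 × 217.24 = 304.13.
Round up → n = 305.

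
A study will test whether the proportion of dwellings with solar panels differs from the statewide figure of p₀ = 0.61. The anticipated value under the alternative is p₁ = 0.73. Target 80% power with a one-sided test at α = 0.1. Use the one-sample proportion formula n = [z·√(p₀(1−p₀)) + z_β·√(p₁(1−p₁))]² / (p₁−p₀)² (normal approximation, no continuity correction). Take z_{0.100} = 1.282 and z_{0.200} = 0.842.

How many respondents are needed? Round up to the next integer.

n = [z_α·√(p₀q₀) + z_β·√(p₁q₁)]² / (p₁ − p₀)²
  = [1.282·√(0.61·0.39) + 0.842·√(0.73·0.27)]² / (0.12)²
  = [1.282·0.4877 + 0.842·0.4440]² / 0.0144
  = [0.9991]² / 0.0144
  = 69.32
Round up → n = 70.

n = 70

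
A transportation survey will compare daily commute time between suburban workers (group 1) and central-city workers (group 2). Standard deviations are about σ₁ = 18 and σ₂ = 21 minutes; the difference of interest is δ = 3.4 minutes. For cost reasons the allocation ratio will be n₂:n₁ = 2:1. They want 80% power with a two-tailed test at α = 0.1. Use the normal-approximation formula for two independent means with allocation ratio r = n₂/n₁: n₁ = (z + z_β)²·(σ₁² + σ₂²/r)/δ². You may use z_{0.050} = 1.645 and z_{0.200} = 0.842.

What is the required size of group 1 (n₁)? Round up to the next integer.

n₁ = 292

n₁ = (z_{α/2} + z_β)² · (σ₁² + σ₂²/r) / δ²
   = (1.645 + 0.842)² · (18² + 21²/2) / 3.4²
   = 6.1852 · (324 + 220.5) / 11.56
   = 6.1852 · 544.5 / 11.56
   = 291.33
Round up → n₁ = 292; n₂ = r·n₁ = 2 × 292 = 584.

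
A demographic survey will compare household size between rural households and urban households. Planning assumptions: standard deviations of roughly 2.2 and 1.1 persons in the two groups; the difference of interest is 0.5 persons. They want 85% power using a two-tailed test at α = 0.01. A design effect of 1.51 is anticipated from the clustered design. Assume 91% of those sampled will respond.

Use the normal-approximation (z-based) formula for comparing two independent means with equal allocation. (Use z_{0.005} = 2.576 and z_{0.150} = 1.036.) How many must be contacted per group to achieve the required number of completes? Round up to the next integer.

n = (z_{α/2} + z_β)² · (σ₁² + σ₂²) / δ²
  = (2.576 + 1.036)² · (2.2² + 1.1² = 6.05) / 0.5²
  = 13.0465 · 6.05 / 0.25
  = 315.73
Design effect: 1.51 × 315.73 = 476.75.
Adjust for 91% response: 476.75 / 0.91 = 523.90.
Round up → n = 524 per group.

n = 524 per group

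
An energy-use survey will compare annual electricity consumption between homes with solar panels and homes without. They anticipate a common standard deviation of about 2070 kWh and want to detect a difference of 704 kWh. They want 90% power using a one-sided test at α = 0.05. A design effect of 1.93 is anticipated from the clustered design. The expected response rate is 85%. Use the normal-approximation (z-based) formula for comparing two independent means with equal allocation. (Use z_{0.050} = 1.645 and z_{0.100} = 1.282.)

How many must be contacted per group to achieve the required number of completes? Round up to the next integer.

n = 337 per group

n = (z_α + z_β)² · (σ₁² + σ₂²) / δ²
  = (1.645 + 1.282)² · (2·2070² = 8569800) / 704²
  = 8.5673 · 8569800 / 495616
  = 148.14
Design effect: 1.93 × 148.14 = 285.91.
Adjust for 85% response: 285.91 / 0.85 = 336.36.
Round up → n = 337 per group.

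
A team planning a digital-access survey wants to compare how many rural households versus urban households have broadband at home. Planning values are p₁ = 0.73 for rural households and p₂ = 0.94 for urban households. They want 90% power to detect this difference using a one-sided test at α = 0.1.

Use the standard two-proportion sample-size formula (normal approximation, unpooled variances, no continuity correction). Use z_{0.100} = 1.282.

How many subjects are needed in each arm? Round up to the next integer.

n = 38 per group

n = (z_α + z_β)² · [p₁(1−p₁) + p₂(1−p₂)] / (p₁ − p₂)²
  = (1.282 + 1.282)² · (0.73·0.27 + 0.94·0.06) / (-0.21)²
  = (2.564)² · (0.1971 + 0.0564) / 0.0441
  = 6.5741 · 0.2535 / 0.0441
  = 37.79
Round up → n = 38 per group.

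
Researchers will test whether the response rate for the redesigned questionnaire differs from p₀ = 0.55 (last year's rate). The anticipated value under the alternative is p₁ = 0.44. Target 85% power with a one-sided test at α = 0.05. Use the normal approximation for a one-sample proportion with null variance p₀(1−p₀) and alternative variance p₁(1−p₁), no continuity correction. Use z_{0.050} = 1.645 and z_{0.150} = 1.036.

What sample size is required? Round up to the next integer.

n = [z_α·√(p₀q₀) + z_β·√(p₁q₁)]² / (p₁ − p₀)²
  = [1.645·√(0.55·0.45) + 1.036·√(0.44·0.56)]² / (-0.11)²
  = [1.645·0.4975 + 1.036·0.4964]² / 0.0121
  = [1.3326]² / 0.0121
  = 146.77
Round up → n = 147.

n = 147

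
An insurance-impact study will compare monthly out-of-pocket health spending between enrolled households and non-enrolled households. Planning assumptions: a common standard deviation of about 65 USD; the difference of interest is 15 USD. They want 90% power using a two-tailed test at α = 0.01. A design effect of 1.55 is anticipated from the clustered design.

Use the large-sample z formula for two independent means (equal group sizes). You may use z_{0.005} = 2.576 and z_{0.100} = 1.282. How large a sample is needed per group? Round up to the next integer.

n = (z_{α/2} + z_β)² · (σ₁² + σ₂²) / δ²
  = (2.576 + 1.282)² · (2·65² = 8450) / 15²
  = 14.8842 · 8450 / 225
  = 558.98
Design effect: 1.55 × 558.98 = 866.42.
Round up → n = 867 per group.

n = 867 per group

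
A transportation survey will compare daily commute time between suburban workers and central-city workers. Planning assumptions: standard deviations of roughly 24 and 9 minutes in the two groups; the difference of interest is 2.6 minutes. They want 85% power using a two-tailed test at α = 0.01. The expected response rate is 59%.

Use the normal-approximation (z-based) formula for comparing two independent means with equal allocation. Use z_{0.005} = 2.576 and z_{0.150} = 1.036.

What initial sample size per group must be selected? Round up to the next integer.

n = 2150 per group

n = (z_{α/2} + z_β)² · (σ₁² + σ₂²) / δ²
  = (2.576 + 1.036)² · (24² + 9² = 657) / 2.6²
  = 13.0465 · 657 / 6.76
  = 1267.99
Adjust for 59% response: 1267.99 / 0.59 = 2149.13.
Round up → n = 2150 per group.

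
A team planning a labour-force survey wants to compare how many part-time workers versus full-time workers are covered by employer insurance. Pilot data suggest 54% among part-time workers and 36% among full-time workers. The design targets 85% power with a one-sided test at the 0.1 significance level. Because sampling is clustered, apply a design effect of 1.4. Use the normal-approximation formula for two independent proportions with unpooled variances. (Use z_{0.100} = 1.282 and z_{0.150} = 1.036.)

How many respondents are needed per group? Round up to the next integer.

n = (z_α + z_β)² · [p₁(1−p₁) + p₂(1−p₂)] / (p₁ − p₂)²
  = (1.282 + 1.036)² · (0.54·0.46 + 0.36·0.64) / (0.18)²
  = (2.318)² · (0.2484 + 0.2304) / 0.0324
  = 5.3731 · 0.4788 / 0.0324
  = 79.40
Design effect: 1.4 × 79.40 = 111.16.
Round up → n = 112 per group.

n = 112 per group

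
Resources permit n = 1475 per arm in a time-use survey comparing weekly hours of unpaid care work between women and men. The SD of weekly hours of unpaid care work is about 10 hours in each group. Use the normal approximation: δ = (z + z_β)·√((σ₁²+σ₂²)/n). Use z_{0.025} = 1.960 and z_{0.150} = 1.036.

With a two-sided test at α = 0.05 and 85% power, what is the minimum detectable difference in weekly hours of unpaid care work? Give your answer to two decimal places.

δ = (z_{α/2} + z_β) · √((σ₁²+σ₂²)/n)
  = (1.960 + 1.036) · √(200/1475)
  = 2.996 · √0.13559
  = 2.996 · 0.3682
  = 1.1032

Minimum detectable difference ≈ 1.10 hours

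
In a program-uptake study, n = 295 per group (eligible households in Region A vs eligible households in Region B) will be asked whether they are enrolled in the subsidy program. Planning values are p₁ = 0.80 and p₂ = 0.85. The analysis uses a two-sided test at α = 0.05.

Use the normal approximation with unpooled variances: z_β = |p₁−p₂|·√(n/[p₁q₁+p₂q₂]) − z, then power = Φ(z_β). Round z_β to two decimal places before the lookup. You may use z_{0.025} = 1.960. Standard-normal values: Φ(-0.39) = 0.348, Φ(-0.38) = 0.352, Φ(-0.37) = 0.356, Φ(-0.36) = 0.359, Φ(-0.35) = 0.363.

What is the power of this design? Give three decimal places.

z_β = |p₁−p₂|·√(n/[p₁q₁+p₂q₂]) − z_{α/2}
    = 0.05 · √(295/0.2875) − 1.960
    = 0.05 · 32.0326 − 1.960
    = 1.6016 − 1.960 = -0.3584 → -0.36
Power = Φ(-0.36) = 0.359.

Power ≈ 0.359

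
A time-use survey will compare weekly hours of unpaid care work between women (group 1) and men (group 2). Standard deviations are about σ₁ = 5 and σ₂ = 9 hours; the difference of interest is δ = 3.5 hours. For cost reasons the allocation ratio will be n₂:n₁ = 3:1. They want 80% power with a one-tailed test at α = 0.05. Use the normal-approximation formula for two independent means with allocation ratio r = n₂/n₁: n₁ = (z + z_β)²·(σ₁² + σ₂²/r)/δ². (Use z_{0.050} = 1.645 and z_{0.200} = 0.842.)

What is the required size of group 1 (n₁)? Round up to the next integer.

n₁ = 27

n₁ = (z_α + z_β)² · (σ₁² + σ₂²/r) / δ²
   = (1.645 + 0.842)² · (5² + 9²/3) / 3.5²
   = 6.1852 · (25 + 27) / 12.25
   = 6.1852 · 52 / 12.25
   = 26.26
Round up → n₁ = 27; n₂ = r·n₁ = 3 × 27 = 81.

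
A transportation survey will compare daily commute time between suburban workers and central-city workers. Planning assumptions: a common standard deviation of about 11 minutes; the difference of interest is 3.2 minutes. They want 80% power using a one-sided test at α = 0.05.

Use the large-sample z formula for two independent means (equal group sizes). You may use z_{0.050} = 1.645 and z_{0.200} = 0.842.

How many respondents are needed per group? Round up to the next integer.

n = (z_α + z_β)² · (σ₁² + σ₂²) / δ²
  = (1.645 + 0.842)² · (2·11² = 242) / 3.2²
  = 6.1852 · 242 / 10.24
  = 146.17
Round up → n = 147 per group.

n = 147 per group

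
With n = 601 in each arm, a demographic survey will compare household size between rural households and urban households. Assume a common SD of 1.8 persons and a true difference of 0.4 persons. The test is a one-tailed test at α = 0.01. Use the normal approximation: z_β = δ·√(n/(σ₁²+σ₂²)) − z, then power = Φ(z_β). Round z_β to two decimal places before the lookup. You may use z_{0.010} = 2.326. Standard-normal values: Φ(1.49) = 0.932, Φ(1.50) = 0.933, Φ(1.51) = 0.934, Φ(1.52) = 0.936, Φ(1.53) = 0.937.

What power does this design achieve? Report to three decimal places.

z_β = δ·√(n/(σ₁²+σ₂²)) − z_α
    = 0.4 · √(601/6.48) − 2.326
    = 0.4 · 9.63052 − 2.326
    = 3.8522 − 2.326 = 1.5262 → 1.53
Power = Φ(1.53) = 0.937.

Power ≈ 0.937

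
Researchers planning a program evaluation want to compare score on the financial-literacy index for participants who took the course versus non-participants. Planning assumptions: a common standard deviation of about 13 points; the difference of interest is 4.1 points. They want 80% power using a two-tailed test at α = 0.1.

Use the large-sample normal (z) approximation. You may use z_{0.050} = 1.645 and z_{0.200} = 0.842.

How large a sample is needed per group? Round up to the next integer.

n = 125 per group

n = (z_{α/2} + z_β)² · (σ₁² + σ₂²) / δ²
  = (1.645 + 0.842)² · (2·13² = 338) / 4.1²
  = 6.1852 · 338 / 16.81
  = 124.37
Round up → n = 125 per group.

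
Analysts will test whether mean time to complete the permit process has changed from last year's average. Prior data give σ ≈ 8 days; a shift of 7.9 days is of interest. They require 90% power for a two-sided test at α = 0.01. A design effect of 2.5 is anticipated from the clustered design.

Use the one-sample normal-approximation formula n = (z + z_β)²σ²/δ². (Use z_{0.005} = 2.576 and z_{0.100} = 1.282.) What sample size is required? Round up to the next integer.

n = (z_{α/2} + z_β)² · σ² / δ²
  = (2.576 + 1.282)² · 8² / 7.9²
  = 14.8842 · 64 / 62.41
  = 15.26
Design effect: 2.5 × 15.26 = 38.16.
Round up → n = 39.

n = 39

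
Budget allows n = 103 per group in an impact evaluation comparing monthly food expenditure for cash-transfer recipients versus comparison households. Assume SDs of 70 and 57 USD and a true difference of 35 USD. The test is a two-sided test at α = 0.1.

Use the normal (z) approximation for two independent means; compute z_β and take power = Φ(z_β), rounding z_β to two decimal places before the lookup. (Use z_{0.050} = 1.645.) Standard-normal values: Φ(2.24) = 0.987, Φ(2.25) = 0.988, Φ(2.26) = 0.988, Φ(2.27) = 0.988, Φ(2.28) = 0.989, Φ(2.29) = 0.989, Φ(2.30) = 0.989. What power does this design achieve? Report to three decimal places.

Power ≈ 0.989

z_β = δ·√(n/(σ₁²+σ₂²)) − z_{α/2}
    = 35 · √(103/8149) − 1.645
    = 35 · 0.11243 − 1.645
    = 3.9349 − 1.645 = 2.2899 → 2.29
Power = Φ(2.29) = 0.989.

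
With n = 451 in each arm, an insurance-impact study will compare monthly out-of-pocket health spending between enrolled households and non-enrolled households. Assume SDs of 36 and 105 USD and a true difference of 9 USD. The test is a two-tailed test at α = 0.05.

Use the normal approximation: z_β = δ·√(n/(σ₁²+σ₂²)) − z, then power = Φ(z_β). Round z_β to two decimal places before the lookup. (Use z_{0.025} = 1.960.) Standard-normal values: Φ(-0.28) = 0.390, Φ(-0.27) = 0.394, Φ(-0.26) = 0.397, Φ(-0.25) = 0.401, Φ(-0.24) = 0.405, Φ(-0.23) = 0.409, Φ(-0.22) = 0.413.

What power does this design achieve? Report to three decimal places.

z_β = δ·√(n/(σ₁²+σ₂²)) − z_{α/2}
    = 9 · √(451/12321) − 1.960
    = 9 · 0.19132 − 1.960
    = 1.7219 − 1.960 = -0.2381 → -0.24
Power = Φ(-0.24) = 0.405.

Power ≈ 0.405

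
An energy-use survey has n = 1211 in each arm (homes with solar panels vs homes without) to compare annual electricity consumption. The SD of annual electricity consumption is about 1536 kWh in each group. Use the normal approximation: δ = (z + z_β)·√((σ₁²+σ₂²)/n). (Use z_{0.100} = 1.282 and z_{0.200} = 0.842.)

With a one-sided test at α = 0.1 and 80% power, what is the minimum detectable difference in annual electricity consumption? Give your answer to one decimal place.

δ = (z_α + z_β) · √((σ₁²+σ₂²)/n)
  = (1.282 + 0.842) · √(4718592/1211)
  = 2.124 · √3896.4
  = 2.124 · 62.4215
  = 132.5832

Minimum detectable difference ≈ 132.6 kWh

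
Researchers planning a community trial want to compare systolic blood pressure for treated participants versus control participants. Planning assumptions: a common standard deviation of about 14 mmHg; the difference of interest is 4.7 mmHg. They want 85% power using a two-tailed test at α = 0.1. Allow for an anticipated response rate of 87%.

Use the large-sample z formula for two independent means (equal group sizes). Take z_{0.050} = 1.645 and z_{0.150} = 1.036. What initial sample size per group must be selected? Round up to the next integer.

n = (z_{α/2} + z_β)² · (σ₁² + σ₂²) / δ²
  = (1.645 + 1.036)² · (2·14² = 392) / 4.7²
  = 7.1878 · 392 / 22.09
  = 127.55
Adjust for 87% response: 127.55 / 0.87 = 146.61.
Round up → n = 147 per group.

n = 147 per group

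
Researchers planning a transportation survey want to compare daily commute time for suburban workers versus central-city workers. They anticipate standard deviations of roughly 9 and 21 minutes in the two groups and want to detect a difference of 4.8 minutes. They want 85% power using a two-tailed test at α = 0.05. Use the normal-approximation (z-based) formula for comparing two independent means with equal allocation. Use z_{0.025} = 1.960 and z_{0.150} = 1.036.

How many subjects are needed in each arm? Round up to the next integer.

n = (z_{α/2} + z_β)² · (σ₁² + σ₂²) / δ²
  = (1.960 + 1.036)² · (9² + 21² = 522) / 4.8²
  = 8.9760 · 522 / 23.04
  = 203.36
Round up → n = 204 per group.

n = 204 per group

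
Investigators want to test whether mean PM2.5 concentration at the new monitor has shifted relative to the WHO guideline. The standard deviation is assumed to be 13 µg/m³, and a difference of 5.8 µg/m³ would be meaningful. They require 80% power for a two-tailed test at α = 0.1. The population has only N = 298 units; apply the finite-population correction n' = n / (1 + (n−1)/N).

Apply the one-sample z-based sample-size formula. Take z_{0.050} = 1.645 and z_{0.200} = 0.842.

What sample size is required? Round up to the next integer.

n = 29

n = (z_{α/2} + z_β)² · σ² / δ²
  = (1.645 + 0.842)² · 13² / 5.8²
  = 6.1852 · 169 / 33.64
  = 31.07
Finite-population correction (N = 298): 31.07 / (1 + (31.07 − 1)/298) = 28.22.
Round up → n = 29.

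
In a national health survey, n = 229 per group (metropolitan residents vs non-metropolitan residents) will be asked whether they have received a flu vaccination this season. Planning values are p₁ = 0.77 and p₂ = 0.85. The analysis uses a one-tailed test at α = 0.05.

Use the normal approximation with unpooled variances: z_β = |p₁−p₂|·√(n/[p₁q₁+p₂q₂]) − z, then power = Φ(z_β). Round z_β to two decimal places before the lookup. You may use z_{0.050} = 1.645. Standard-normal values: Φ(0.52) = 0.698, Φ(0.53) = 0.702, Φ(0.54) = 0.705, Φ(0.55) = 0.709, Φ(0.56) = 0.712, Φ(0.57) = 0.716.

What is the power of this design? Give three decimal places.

z_β = |p₁−p₂|·√(n/[p₁q₁+p₂q₂]) − z_α
    = 0.08 · √(229/0.3046) − 1.645
    = 0.08 · 27.4191 − 1.645
    = 2.1935 − 1.645 = 0.5485 → 0.55
Power = Φ(0.55) = 0.709.

Power ≈ 0.709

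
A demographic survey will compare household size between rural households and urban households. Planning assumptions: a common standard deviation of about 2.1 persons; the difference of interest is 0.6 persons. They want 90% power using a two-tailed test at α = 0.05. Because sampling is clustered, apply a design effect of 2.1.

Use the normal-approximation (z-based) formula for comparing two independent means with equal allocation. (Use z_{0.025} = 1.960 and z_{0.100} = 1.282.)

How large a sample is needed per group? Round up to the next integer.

n = (z_{α/2} + z_β)² · (σ₁² + σ₂²) / δ²
  = (1.960 + 1.282)² · (2·2.1² = 8.82) / 0.6²
  = 10.5106 · 8.82 / 0.36
  = 257.51
Design effect: 2.1 × 257.51 = 540.77.
Round up → n = 541 per group.

n = 541 per group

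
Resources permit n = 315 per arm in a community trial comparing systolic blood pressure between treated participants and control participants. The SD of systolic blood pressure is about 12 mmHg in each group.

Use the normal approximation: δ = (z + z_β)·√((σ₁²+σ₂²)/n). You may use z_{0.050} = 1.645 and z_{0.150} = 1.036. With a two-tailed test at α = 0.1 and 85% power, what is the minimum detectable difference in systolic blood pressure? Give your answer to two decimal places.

δ = (z_{α/2} + z_β) · √((σ₁²+σ₂²)/n)
  = (1.645 + 1.036) · √(288/315)
  = 2.681 · √0.91429
  = 2.681 · 0.9562
  = 2.5635

Minimum detectable difference ≈ 2.56 mmHg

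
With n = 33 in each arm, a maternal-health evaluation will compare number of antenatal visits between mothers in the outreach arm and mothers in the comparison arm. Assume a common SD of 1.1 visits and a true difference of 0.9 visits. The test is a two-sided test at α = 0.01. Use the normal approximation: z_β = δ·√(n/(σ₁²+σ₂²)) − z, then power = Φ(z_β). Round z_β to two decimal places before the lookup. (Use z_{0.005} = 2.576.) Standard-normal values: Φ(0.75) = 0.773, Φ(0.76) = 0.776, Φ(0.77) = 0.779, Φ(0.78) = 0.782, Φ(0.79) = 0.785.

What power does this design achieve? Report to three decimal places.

z_β = δ·√(n/(σ₁²+σ₂²)) − z_{α/2}
    = 0.9 · √(33/2.42) − 2.576
    = 0.9 · 3.69274 − 2.576
    = 3.3235 − 2.576 = 0.7475 → 0.75
Power = Φ(0.75) = 0.773.

Power ≈ 0.773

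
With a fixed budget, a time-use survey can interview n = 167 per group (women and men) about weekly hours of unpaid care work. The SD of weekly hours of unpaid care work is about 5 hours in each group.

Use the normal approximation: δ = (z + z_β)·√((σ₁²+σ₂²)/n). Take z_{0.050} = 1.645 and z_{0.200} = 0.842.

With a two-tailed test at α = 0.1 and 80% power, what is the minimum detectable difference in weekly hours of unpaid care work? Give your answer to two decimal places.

δ = (z_{α/2} + z_β) · √((σ₁²+σ₂²)/n)
  = (1.645 + 0.842) · √(50/167)
  = 2.487 · √0.2994
  = 2.487 · 0.5472
  = 1.3608

Minimum detectable difference ≈ 1.36 hours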